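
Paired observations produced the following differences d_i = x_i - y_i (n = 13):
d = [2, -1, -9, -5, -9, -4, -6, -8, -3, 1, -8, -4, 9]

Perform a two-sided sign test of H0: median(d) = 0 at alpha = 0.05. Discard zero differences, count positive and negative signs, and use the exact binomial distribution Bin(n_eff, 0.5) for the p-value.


Step 1: Discard zero differences. Original n = 13; n_eff = number of nonzero differences = 13.
Nonzero differences (with sign): +2, -1, -9, -5, -9, -4, -6, -8, -3, +1, -8, -4, +9
Step 2: Count signs: positive = 3, negative = 10.
Step 3: Under H0: P(positive) = 0.5, so the number of positives S ~ Bin(13, 0.5).
Step 4: Two-sided exact p-value = sum of Bin(13,0.5) probabilities at or below the observed probability = 0.092285.
Step 5: alpha = 0.05. fail to reject H0.

n_eff = 13, pos = 3, neg = 10, p = 0.092285, fail to reject H0.


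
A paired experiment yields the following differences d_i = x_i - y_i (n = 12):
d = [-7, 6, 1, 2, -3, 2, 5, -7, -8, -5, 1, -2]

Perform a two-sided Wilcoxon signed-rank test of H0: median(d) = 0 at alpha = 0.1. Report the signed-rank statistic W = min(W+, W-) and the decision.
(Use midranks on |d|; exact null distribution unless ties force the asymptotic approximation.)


Step 1: Drop any zero differences (none here) and take |d_i|.
|d| = [7, 6, 1, 2, 3, 2, 5, 7, 8, 5, 1, 2]
Step 2: Midrank |d_i| (ties get averaged ranks).
ranks: |7|->10.5, |6|->9, |1|->1.5, |2|->4, |3|->6, |2|->4, |5|->7.5, |7|->10.5, |8|->12, |5|->7.5, |1|->1.5, |2|->4
Step 3: Attach original signs; sum ranks with positive sign and with negative sign.
W+ = 9 + 1.5 + 4 + 4 + 7.5 + 1.5 = 27.5
W- = 10.5 + 6 + 10.5 + 12 + 7.5 + 4 = 50.5
(Check: W+ + W- = 78 should equal n(n+1)/2 = 78.)
Step 4: Test statistic W = min(W+, W-) = 27.5.
Step 5: Ties in |d|, so use the tie-corrected normal approximation.
        E[W] = n(n+1)/4 = 12*13/4 = 39.
        Tie groups: |d|=1 (t=2), |d|=2 (t=3), |d|=5 (t=2), |d|=7 (t=2); sum(t^3 - t) = 42.
        Var[W] = n(n+1)(2n+1)/24 - sum(t^3-t)/48 = 3900/24 - 42/48 = 161.625.
        z = (W - E[W]) / sqrt(Var[W]) = (27.5 - 39) / 12.7132 = -0.9046.
        Two-sided p = 2*Phi(z) = 0.365692.
Step 6: alpha = 0.1. fail to reject H0.

W+ = 27.5, W- = 50.5, W = min = 27.5, p = 0.365692, fail to reject H0.


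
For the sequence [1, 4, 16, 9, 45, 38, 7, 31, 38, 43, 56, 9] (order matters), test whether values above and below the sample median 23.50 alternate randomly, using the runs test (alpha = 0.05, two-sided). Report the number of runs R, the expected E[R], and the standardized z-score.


Step 1: Compute median = 23.50; label A = above, B = below.
Labels in order: BBBBAABAAAAB  (n_A = 6, n_B = 6)
Step 2: Count runs R = 5.
Step 3: Under H0 (random ordering), E[R] = 2*n_A*n_B/(n_A+n_B) + 1 = 2*6*6/12 + 1 = 7.0000.
        Var[R] = 2*n_A*n_B*(2*n_A*n_B - n_A - n_B) / ((n_A+n_B)^2 * (n_A+n_B-1)) = 4320/1584 = 2.7273.
        SD[R] = 1.6514.
Step 4: Continuity-corrected z = (R + 0.5 - E[R]) / SD[R] = (5 + 0.5 - 7.0000) / 1.6514 = -0.9083.
Step 5: Two-sided p-value via normal approximation = 2*(1 - Phi(|z|)) = 0.363722.
Step 6: alpha = 0.05. fail to reject H0.

R = 5, z = -0.9083, p = 0.363722, fail to reject H0.


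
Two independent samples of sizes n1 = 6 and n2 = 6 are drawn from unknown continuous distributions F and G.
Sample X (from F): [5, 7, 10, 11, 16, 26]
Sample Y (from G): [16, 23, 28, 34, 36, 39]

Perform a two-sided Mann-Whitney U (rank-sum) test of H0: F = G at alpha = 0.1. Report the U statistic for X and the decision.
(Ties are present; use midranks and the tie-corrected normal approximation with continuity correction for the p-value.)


Step 1: Combine and sort all 12 observations; assign midranks.
sorted (value, group): (5,X), (7,X), (10,X), (11,X), (16,X), (16,Y), (23,Y), (26,X), (28,Y), (34,Y), (36,Y), (39,Y)
ranks: 5->1, 7->2, 10->3, 11->4, 16->5.5, 16->5.5, 23->7, 26->8, 28->9, 34->10, 36->11, 39->12
Step 2: Rank sum for X: R1 = 1 + 2 + 3 + 4 + 5.5 + 8 = 23.5.
Step 3: U_X = R1 - n1(n1+1)/2 = 23.5 - 6*7/2 = 23.5 - 21 = 2.5.
       U_Y = n1*n2 - U_X = 36 - 2.5 = 33.5.
Step 4: Ties are present, so use the tie-corrected normal approximation (with continuity correction) for the p-value.
Step 5: p-value = 0.016122; compare to alpha = 0.1. reject H0.

U_X = 2.5, p = 0.016122, reject H0 at alpha = 0.1.


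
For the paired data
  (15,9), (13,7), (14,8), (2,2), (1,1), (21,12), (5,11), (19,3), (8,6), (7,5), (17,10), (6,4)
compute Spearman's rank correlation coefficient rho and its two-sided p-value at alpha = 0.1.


Step 1: Rank x and y separately (midranks; no ties here).
rank(x): 15->9, 13->7, 14->8, 2->2, 1->1, 21->12, 5->3, 19->11, 8->6, 7->5, 17->10, 6->4
rank(y): 9->9, 7->7, 8->8, 2->2, 1->1, 12->12, 11->11, 3->3, 6->6, 5->5, 10->10, 4->4
Step 2: d_i = R_x(i) - R_y(i); compute d_i^2.
  (9-9)^2=0, (7-7)^2=0, (8-8)^2=0, (2-2)^2=0, (1-1)^2=0, (12-12)^2=0, (3-11)^2=64, (11-3)^2=64, (6-6)^2=0, (5-5)^2=0, (10-10)^2=0, (4-4)^2=0
sum(d^2) = 128.
Step 3: rho = 1 - 6*128 / (12*(12^2 - 1)) = 1 - 768/1716 = 0.552448.
Step 4: Under H0, t = rho * sqrt((n-2)/(1-rho^2)) = 2.0959 ~ t(10).
Step 5: Two-sided p-value from the t-distribution with 10 df = 0.062511.
Step 6: alpha = 0.1. reject H0.

rho = 0.5524, p = 0.062511, reject H0 at alpha = 0.1.


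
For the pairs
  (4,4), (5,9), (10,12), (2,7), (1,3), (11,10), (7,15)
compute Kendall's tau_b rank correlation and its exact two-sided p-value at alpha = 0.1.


Step 1: Enumerate the 21 unordered pairs (i,j) with i<j and classify each by sign(x_j-x_i) * sign(y_j-y_i).
  (1,2):dx=+1,dy=+5->C; (1,3):dx=+6,dy=+8->C; (1,4):dx=-2,dy=+3->D; (1,5):dx=-3,dy=-1->C
  (1,6):dx=+7,dy=+6->C; (1,7):dx=+3,dy=+11->C; (2,3):dx=+5,dy=+3->C; (2,4):dx=-3,dy=-2->C
  (2,5):dx=-4,dy=-6->C; (2,6):dx=+6,dy=+1->C; (2,7):dx=+2,dy=+6->C; (3,4):dx=-8,dy=-5->C
  (3,5):dx=-9,dy=-9->C; (3,6):dx=+1,dy=-2->D; (3,7):dx=-3,dy=+3->D; (4,5):dx=-1,dy=-4->C
  (4,6):dx=+9,dy=+3->C; (4,7):dx=+5,dy=+8->C; (5,6):dx=+10,dy=+7->C; (5,7):dx=+6,dy=+12->C
  (6,7):dx=-4,dy=+5->D
Step 2: C = 17, D = 4, total pairs = 21.
Step 3: tau = (C - D)/(n(n-1)/2) = (17 - 4)/21 = 0.619048.
Step 4: Exact two-sided p-value (enumerate n! = 5040 permutations of y under H0): p = 0.069048.
Step 5: alpha = 0.1. reject H0.

tau_b = 0.6190 (C=17, D=4), p = 0.069048, reject H0.


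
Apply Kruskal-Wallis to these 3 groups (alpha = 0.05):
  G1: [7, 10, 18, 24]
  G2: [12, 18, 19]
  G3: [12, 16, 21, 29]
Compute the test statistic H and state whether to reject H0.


Step 1: Combine all N = 11 observations and assign midranks.
sorted (value, group, rank): (7,G1,1), (10,G1,2), (12,G2,3.5), (12,G3,3.5), (16,G3,5), (18,G1,6.5), (18,G2,6.5), (19,G2,8), (21,G3,9), (24,G1,10), (29,G3,11)
Step 2: Sum ranks within each group.
R_1 = 19.5 (n_1 = 4)
R_2 = 18 (n_2 = 3)
R_3 = 28.5 (n_3 = 4)
Step 3: H = 12/(N(N+1)) * sum(R_i^2/n_i) - 3(N+1)
     = 12/(11*12) * (19.5^2/4 + 18^2/3 + 28.5^2/4) - 3*12
     = 0.090909 * 406.125 - 36
     = 0.920455.
Step 4: Ties present; correction factor C = 1 - 12/(11^3 - 11) = 0.990909. Corrected H = 0.920455 / 0.990909 = 0.928899.
Step 5: Under H0, H ~ chi^2(2); p-value = 0.628481.
Step 6: alpha = 0.05. fail to reject H0.

H = 0.9289, df = 2, p = 0.628481, fail to reject H0.


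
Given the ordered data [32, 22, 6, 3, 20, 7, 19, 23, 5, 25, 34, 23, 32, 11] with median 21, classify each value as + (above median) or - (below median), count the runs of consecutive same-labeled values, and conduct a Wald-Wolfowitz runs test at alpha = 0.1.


Step 1: Compute median = 21; label A = above, B = below.
Labels in order: AABBBBBABAAAAB  (n_A = 7, n_B = 7)
Step 2: Count runs R = 6.
Step 3: Under H0 (random ordering), E[R] = 2*n_A*n_B/(n_A+n_B) + 1 = 2*7*7/14 + 1 = 8.0000.
        Var[R] = 2*n_A*n_B*(2*n_A*n_B - n_A - n_B) / ((n_A+n_B)^2 * (n_A+n_B-1)) = 8232/2548 = 3.2308.
        SD[R] = 1.7974.
Step 4: Continuity-corrected z = (R + 0.5 - E[R]) / SD[R] = (6 + 0.5 - 8.0000) / 1.7974 = -0.8345.
Step 5: Two-sided p-value via normal approximation = 2*(1 - Phi(|z|)) = 0.403986.
Step 6: alpha = 0.1. fail to reject H0.

R = 6, z = -0.8345, p = 0.403986, fail to reject H0.


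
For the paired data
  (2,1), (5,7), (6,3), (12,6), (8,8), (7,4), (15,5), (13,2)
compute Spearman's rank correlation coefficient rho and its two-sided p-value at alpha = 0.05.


Step 1: Rank x and y separately (midranks; no ties here).
rank(x): 2->1, 5->2, 6->3, 12->6, 8->5, 7->4, 15->8, 13->7
rank(y): 1->1, 7->7, 3->3, 6->6, 8->8, 4->4, 5->5, 2->2
Step 2: d_i = R_x(i) - R_y(i); compute d_i^2.
  (1-1)^2=0, (2-7)^2=25, (3-3)^2=0, (6-6)^2=0, (5-8)^2=9, (4-4)^2=0, (8-5)^2=9, (7-2)^2=25
sum(d^2) = 68.
Step 3: rho = 1 - 6*68 / (8*(8^2 - 1)) = 1 - 408/504 = 0.190476.
Step 4: Under H0, t = rho * sqrt((n-2)/(1-rho^2)) = 0.4753 ~ t(6).
Step 5: Two-sided p-value from the t-distribution with 6 df = 0.651401.
Step 6: alpha = 0.05. fail to reject H0.

rho = 0.1905, p = 0.651401, fail to reject H0 at alpha = 0.05.


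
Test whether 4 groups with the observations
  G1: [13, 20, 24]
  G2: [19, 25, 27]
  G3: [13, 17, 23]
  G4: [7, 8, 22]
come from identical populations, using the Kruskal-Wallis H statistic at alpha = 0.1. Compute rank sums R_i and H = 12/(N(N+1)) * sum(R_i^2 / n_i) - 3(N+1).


Step 1: Combine all N = 12 observations and assign midranks.
sorted (value, group, rank): (7,G4,1), (8,G4,2), (13,G1,3.5), (13,G3,3.5), (17,G3,5), (19,G2,6), (20,G1,7), (22,G4,8), (23,G3,9), (24,G1,10), (25,G2,11), (27,G2,12)
Step 2: Sum ranks within each group.
R_1 = 20.5 (n_1 = 3)
R_2 = 29 (n_2 = 3)
R_3 = 17.5 (n_3 = 3)
R_4 = 11 (n_4 = 3)
Step 3: H = 12/(N(N+1)) * sum(R_i^2/n_i) - 3(N+1)
     = 12/(12*13) * (20.5^2/3 + 29^2/3 + 17.5^2/3 + 11^2/3) - 3*13
     = 0.076923 * 562.833 - 39
     = 4.294872.
Step 4: Ties present; correction factor C = 1 - 6/(12^3 - 12) = 0.996503. Corrected H = 4.294872 / 0.996503 = 4.309942.
Step 5: Under H0, H ~ chi^2(3); p-value = 0.229883.
Step 6: alpha = 0.1. fail to reject H0.

H = 4.3099, df = 3, p = 0.229883, fail to reject H0.


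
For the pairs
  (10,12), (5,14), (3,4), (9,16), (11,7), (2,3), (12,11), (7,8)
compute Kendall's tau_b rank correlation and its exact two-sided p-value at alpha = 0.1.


Step 1: Enumerate the 28 unordered pairs (i,j) with i<j and classify each by sign(x_j-x_i) * sign(y_j-y_i).
  (1,2):dx=-5,dy=+2->D; (1,3):dx=-7,dy=-8->C; (1,4):dx=-1,dy=+4->D; (1,5):dx=+1,dy=-5->D
  (1,6):dx=-8,dy=-9->C; (1,7):dx=+2,dy=-1->D; (1,8):dx=-3,dy=-4->C; (2,3):dx=-2,dy=-10->C
  (2,4):dx=+4,dy=+2->C; (2,5):dx=+6,dy=-7->D; (2,6):dx=-3,dy=-11->C; (2,7):dx=+7,dy=-3->D
  (2,8):dx=+2,dy=-6->D; (3,4):dx=+6,dy=+12->C; (3,5):dx=+8,dy=+3->C; (3,6):dx=-1,dy=-1->C
  (3,7):dx=+9,dy=+7->C; (3,8):dx=+4,dy=+4->C; (4,5):dx=+2,dy=-9->D; (4,6):dx=-7,dy=-13->C
  (4,7):dx=+3,dy=-5->D; (4,8):dx=-2,dy=-8->C; (5,6):dx=-9,dy=-4->C; (5,7):dx=+1,dy=+4->C
  (5,8):dx=-4,dy=+1->D; (6,7):dx=+10,dy=+8->C; (6,8):dx=+5,dy=+5->C; (7,8):dx=-5,dy=-3->C
Step 2: C = 18, D = 10, total pairs = 28.
Step 3: tau = (C - D)/(n(n-1)/2) = (18 - 10)/28 = 0.285714.
Step 4: Exact two-sided p-value (enumerate n! = 40320 permutations of y under H0): p = 0.398760.
Step 5: alpha = 0.1. fail to reject H0.

tau_b = 0.2857 (C=18, D=10), p = 0.398760, fail to reject H0.


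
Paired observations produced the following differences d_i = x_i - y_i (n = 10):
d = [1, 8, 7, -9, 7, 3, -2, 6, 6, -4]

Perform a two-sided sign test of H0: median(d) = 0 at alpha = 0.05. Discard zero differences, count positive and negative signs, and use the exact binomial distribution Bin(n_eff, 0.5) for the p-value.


Step 1: Discard zero differences. Original n = 10; n_eff = number of nonzero differences = 10.
Nonzero differences (with sign): +1, +8, +7, -9, +7, +3, -2, +6, +6, -4
Step 2: Count signs: positive = 7, negative = 3.
Step 3: Under H0: P(positive) = 0.5, so the number of positives S ~ Bin(10, 0.5).
Step 4: Two-sided exact p-value = sum of Bin(10,0.5) probabilities at or below the observed probability = 0.343750.
Step 5: alpha = 0.05. fail to reject H0.

n_eff = 10, pos = 7, neg = 3, p = 0.343750, fail to reject H0.


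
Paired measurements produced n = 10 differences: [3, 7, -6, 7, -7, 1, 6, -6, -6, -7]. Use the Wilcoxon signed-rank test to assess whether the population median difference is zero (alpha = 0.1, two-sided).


Step 1: Drop any zero differences (none here) and take |d_i|.
|d| = [3, 7, 6, 7, 7, 1, 6, 6, 6, 7]
Step 2: Midrank |d_i| (ties get averaged ranks).
ranks: |3|->2, |7|->8.5, |6|->4.5, |7|->8.5, |7|->8.5, |1|->1, |6|->4.5, |6|->4.5, |6|->4.5, |7|->8.5
Step 3: Attach original signs; sum ranks with positive sign and with negative sign.
W+ = 2 + 8.5 + 8.5 + 1 + 4.5 = 24.5
W- = 4.5 + 8.5 + 4.5 + 4.5 + 8.5 = 30.5
(Check: W+ + W- = 55 should equal n(n+1)/2 = 55.)
Step 4: Test statistic W = min(W+, W-) = 24.5.
Step 5: Ties in |d|, so use the tie-corrected normal approximation.
        E[W] = n(n+1)/4 = 10*11/4 = 27.5.
        Tie groups: |d|=6 (t=4), |d|=7 (t=4); sum(t^3 - t) = 120.
        Var[W] = n(n+1)(2n+1)/24 - sum(t^3-t)/48 = 2310/24 - 120/48 = 93.75.
        z = (W - E[W]) / sqrt(Var[W]) = (24.5 - 27.5) / 9.6825 = -0.3098.
        Two-sided p = 2*Phi(z) = 0.756684.
Step 6: alpha = 0.1. fail to reject H0.

W+ = 24.5, W- = 30.5, W = min = 24.5, p = 0.756684, fail to reject H0.


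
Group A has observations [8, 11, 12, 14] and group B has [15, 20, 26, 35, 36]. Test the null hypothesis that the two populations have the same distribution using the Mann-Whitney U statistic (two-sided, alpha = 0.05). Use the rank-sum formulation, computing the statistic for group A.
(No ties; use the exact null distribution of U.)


Step 1: Combine and sort all 9 observations; assign midranks.
sorted (value, group): (8,X), (11,X), (12,X), (14,X), (15,Y), (20,Y), (26,Y), (35,Y), (36,Y)
ranks: 8->1, 11->2, 12->3, 14->4, 15->5, 20->6, 26->7, 35->8, 36->9
Step 2: Rank sum for X: R1 = 1 + 2 + 3 + 4 = 10.
Step 3: U_X = R1 - n1(n1+1)/2 = 10 - 4*5/2 = 10 - 10 = 0.
       U_Y = n1*n2 - U_X = 20 - 0 = 20.
Step 4: No ties, so the exact null distribution of U (based on enumerating the C(9,4) = 126 equally likely rank assignments) gives the two-sided p-value.
Step 5: p-value = 0.015873; compare to alpha = 0.05. reject H0.

U_X = 0, p = 0.015873, reject H0 at alpha = 0.05.


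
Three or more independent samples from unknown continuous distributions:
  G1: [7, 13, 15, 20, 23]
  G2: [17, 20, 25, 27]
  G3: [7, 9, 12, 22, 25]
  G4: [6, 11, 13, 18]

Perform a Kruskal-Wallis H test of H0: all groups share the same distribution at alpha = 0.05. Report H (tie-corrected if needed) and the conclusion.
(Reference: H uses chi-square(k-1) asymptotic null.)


Step 1: Combine all N = 18 observations and assign midranks.
sorted (value, group, rank): (6,G4,1), (7,G1,2.5), (7,G3,2.5), (9,G3,4), (11,G4,5), (12,G3,6), (13,G1,7.5), (13,G4,7.5), (15,G1,9), (17,G2,10), (18,G4,11), (20,G1,12.5), (20,G2,12.5), (22,G3,14), (23,G1,15), (25,G2,16.5), (25,G3,16.5), (27,G2,18)
Step 2: Sum ranks within each group.
R_1 = 46.5 (n_1 = 5)
R_2 = 57 (n_2 = 4)
R_3 = 43 (n_3 = 5)
R_4 = 24.5 (n_4 = 4)
Step 3: H = 12/(N(N+1)) * sum(R_i^2/n_i) - 3(N+1)
     = 12/(18*19) * (46.5^2/5 + 57^2/4 + 43^2/5 + 24.5^2/4) - 3*19
     = 0.035088 * 1764.56 - 57
     = 4.914474.
Step 4: Ties present; correction factor C = 1 - 24/(18^3 - 18) = 0.995872. Corrected H = 4.914474 / 0.995872 = 4.934845.
Step 5: Under H0, H ~ chi^2(3); p-value = 0.176631.
Step 6: alpha = 0.05. fail to reject H0.

H = 4.9348, df = 3, p = 0.176631, fail to reject H0.


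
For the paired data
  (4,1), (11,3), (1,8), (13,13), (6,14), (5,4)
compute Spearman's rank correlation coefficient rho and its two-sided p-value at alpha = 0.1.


Step 1: Rank x and y separately (midranks; no ties here).
rank(x): 4->2, 11->5, 1->1, 13->6, 6->4, 5->3
rank(y): 1->1, 3->2, 8->4, 13->5, 14->6, 4->3
Step 2: d_i = R_x(i) - R_y(i); compute d_i^2.
  (2-1)^2=1, (5-2)^2=9, (1-4)^2=9, (6-5)^2=1, (4-6)^2=4, (3-3)^2=0
sum(d^2) = 24.
Step 3: rho = 1 - 6*24 / (6*(6^2 - 1)) = 1 - 144/210 = 0.314286.
Step 4: Under H0, t = rho * sqrt((n-2)/(1-rho^2)) = 0.6621 ~ t(4).
Step 5: Two-sided p-value from the t-distribution with 4 df = 0.544093.
Step 6: alpha = 0.1. fail to reject H0.

rho = 0.3143, p = 0.544093, fail to reject H0 at alpha = 0.1.


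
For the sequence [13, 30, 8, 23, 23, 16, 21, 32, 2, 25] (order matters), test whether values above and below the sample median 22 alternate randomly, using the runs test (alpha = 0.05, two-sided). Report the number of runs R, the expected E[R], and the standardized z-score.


Step 1: Compute median = 22; label A = above, B = below.
Labels in order: BABAABBABA  (n_A = 5, n_B = 5)
Step 2: Count runs R = 8.
Step 3: Under H0 (random ordering), E[R] = 2*n_A*n_B/(n_A+n_B) + 1 = 2*5*5/10 + 1 = 6.0000.
        Var[R] = 2*n_A*n_B*(2*n_A*n_B - n_A - n_B) / ((n_A+n_B)^2 * (n_A+n_B-1)) = 2000/900 = 2.2222.
        SD[R] = 1.4907.
Step 4: Continuity-corrected z = (R - 0.5 - E[R]) / SD[R] = (8 - 0.5 - 6.0000) / 1.4907 = 1.0062.
Step 5: Two-sided p-value via normal approximation = 2*(1 - Phi(|z|)) = 0.314305.
Step 6: alpha = 0.05. fail to reject H0.

R = 8, z = 1.0062, p = 0.314305, fail to reject H0.


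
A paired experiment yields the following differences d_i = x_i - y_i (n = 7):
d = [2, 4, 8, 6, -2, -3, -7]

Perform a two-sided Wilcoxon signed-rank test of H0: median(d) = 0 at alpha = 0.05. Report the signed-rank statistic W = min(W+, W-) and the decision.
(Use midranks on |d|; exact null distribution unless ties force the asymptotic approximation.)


Step 1: Drop any zero differences (none here) and take |d_i|.
|d| = [2, 4, 8, 6, 2, 3, 7]
Step 2: Midrank |d_i| (ties get averaged ranks).
ranks: |2|->1.5, |4|->4, |8|->7, |6|->5, |2|->1.5, |3|->3, |7|->6
Step 3: Attach original signs; sum ranks with positive sign and with negative sign.
W+ = 1.5 + 4 + 7 + 5 = 17.5
W- = 1.5 + 3 + 6 = 10.5
(Check: W+ + W- = 28 should equal n(n+1)/2 = 28.)
Step 4: Test statistic W = min(W+, W-) = 10.5.
Step 5: Ties in |d|, so use the tie-corrected normal approximation.
        E[W] = n(n+1)/4 = 7*8/4 = 14.
        Tie groups: |d|=2 (t=2); sum(t^3 - t) = 6.
        Var[W] = n(n+1)(2n+1)/24 - sum(t^3-t)/48 = 840/24 - 6/48 = 34.875.
        z = (W - E[W]) / sqrt(Var[W]) = (10.5 - 14) / 5.9055 = -0.5927.
        Two-sided p = 2*Phi(z) = 0.553404.
Step 6: alpha = 0.05. fail to reject H0.

W+ = 17.5, W- = 10.5, W = min = 10.5, p = 0.553404, fail to reject H0.


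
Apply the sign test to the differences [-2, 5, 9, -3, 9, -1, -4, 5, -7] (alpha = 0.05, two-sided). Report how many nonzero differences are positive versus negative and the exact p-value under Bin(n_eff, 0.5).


Step 1: Discard zero differences. Original n = 9; n_eff = number of nonzero differences = 9.
Nonzero differences (with sign): -2, +5, +9, -3, +9, -1, -4, +5, -7
Step 2: Count signs: positive = 4, negative = 5.
Step 3: Under H0: P(positive) = 0.5, so the number of positives S ~ Bin(9, 0.5).
Step 4: Two-sided exact p-value = sum of Bin(9,0.5) probabilities at or below the observed probability = 1.000000.
Step 5: alpha = 0.05. fail to reject H0.

n_eff = 9, pos = 4, neg = 5, p = 1.000000, fail to reject H0.


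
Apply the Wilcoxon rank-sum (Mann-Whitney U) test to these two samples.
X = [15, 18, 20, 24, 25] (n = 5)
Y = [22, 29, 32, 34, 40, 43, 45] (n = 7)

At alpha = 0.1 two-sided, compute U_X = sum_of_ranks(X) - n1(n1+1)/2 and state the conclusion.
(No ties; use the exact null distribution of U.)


Step 1: Combine and sort all 12 observations; assign midranks.
sorted (value, group): (15,X), (18,X), (20,X), (22,Y), (24,X), (25,X), (29,Y), (32,Y), (34,Y), (40,Y), (43,Y), (45,Y)
ranks: 15->1, 18->2, 20->3, 22->4, 24->5, 25->6, 29->7, 32->8, 34->9, 40->10, 43->11, 45->12
Step 2: Rank sum for X: R1 = 1 + 2 + 3 + 5 + 6 = 17.
Step 3: U_X = R1 - n1(n1+1)/2 = 17 - 5*6/2 = 17 - 15 = 2.
       U_Y = n1*n2 - U_X = 35 - 2 = 33.
Step 4: No ties, so the exact null distribution of U (based on enumerating the C(12,5) = 792 equally likely rank assignments) gives the two-sided p-value.
Step 5: p-value = 0.010101; compare to alpha = 0.1. reject H0.

U_X = 2, p = 0.010101, reject H0 at alpha = 0.1.


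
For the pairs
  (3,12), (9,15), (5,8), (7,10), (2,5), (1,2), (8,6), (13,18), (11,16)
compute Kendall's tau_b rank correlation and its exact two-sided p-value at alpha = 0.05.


Step 1: Enumerate the 36 unordered pairs (i,j) with i<j and classify each by sign(x_j-x_i) * sign(y_j-y_i).
  (1,2):dx=+6,dy=+3->C; (1,3):dx=+2,dy=-4->D; (1,4):dx=+4,dy=-2->D; (1,5):dx=-1,dy=-7->C
  (1,6):dx=-2,dy=-10->C; (1,7):dx=+5,dy=-6->D; (1,8):dx=+10,dy=+6->C; (1,9):dx=+8,dy=+4->C
  (2,3):dx=-4,dy=-7->C; (2,4):dx=-2,dy=-5->C; (2,5):dx=-7,dy=-10->C; (2,6):dx=-8,dy=-13->C
  (2,7):dx=-1,dy=-9->C; (2,8):dx=+4,dy=+3->C; (2,9):dx=+2,dy=+1->C; (3,4):dx=+2,dy=+2->C
  (3,5):dx=-3,dy=-3->C; (3,6):dx=-4,dy=-6->C; (3,7):dx=+3,dy=-2->D; (3,8):dx=+8,dy=+10->C
  (3,9):dx=+6,dy=+8->C; (4,5):dx=-5,dy=-5->C; (4,6):dx=-6,dy=-8->C; (4,7):dx=+1,dy=-4->D
  (4,8):dx=+6,dy=+8->C; (4,9):dx=+4,dy=+6->C; (5,6):dx=-1,dy=-3->C; (5,7):dx=+6,dy=+1->C
  (5,8):dx=+11,dy=+13->C; (5,9):dx=+9,dy=+11->C; (6,7):dx=+7,dy=+4->C; (6,8):dx=+12,dy=+16->C
  (6,9):dx=+10,dy=+14->C; (7,8):dx=+5,dy=+12->C; (7,9):dx=+3,dy=+10->C; (8,9):dx=-2,dy=-2->C
Step 2: C = 31, D = 5, total pairs = 36.
Step 3: tau = (C - D)/(n(n-1)/2) = (31 - 5)/36 = 0.722222.
Step 4: Exact two-sided p-value (enumerate n! = 362880 permutations of y under H0): p = 0.005886.
Step 5: alpha = 0.05. reject H0.

tau_b = 0.7222 (C=31, D=5), p = 0.005886, reject H0.


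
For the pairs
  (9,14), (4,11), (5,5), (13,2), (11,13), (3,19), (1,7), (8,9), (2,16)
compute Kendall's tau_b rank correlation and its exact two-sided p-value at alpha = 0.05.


Step 1: Enumerate the 36 unordered pairs (i,j) with i<j and classify each by sign(x_j-x_i) * sign(y_j-y_i).
  (1,2):dx=-5,dy=-3->C; (1,3):dx=-4,dy=-9->C; (1,4):dx=+4,dy=-12->D; (1,5):dx=+2,dy=-1->D
  (1,6):dx=-6,dy=+5->D; (1,7):dx=-8,dy=-7->C; (1,8):dx=-1,dy=-5->C; (1,9):dx=-7,dy=+2->D
  (2,3):dx=+1,dy=-6->D; (2,4):dx=+9,dy=-9->D; (2,5):dx=+7,dy=+2->C; (2,6):dx=-1,dy=+8->D
  (2,7):dx=-3,dy=-4->C; (2,8):dx=+4,dy=-2->D; (2,9):dx=-2,dy=+5->D; (3,4):dx=+8,dy=-3->D
  (3,5):dx=+6,dy=+8->C; (3,6):dx=-2,dy=+14->D; (3,7):dx=-4,dy=+2->D; (3,8):dx=+3,dy=+4->C
  (3,9):dx=-3,dy=+11->D; (4,5):dx=-2,dy=+11->D; (4,6):dx=-10,dy=+17->D; (4,7):dx=-12,dy=+5->D
  (4,8):dx=-5,dy=+7->D; (4,9):dx=-11,dy=+14->D; (5,6):dx=-8,dy=+6->D; (5,7):dx=-10,dy=-6->C
  (5,8):dx=-3,dy=-4->C; (5,9):dx=-9,dy=+3->D; (6,7):dx=-2,dy=-12->C; (6,8):dx=+5,dy=-10->D
  (6,9):dx=-1,dy=-3->C; (7,8):dx=+7,dy=+2->C; (7,9):dx=+1,dy=+9->C; (8,9):dx=-6,dy=+7->D
Step 2: C = 14, D = 22, total pairs = 36.
Step 3: tau = (C - D)/(n(n-1)/2) = (14 - 22)/36 = -0.222222.
Step 4: Exact two-sided p-value (enumerate n! = 362880 permutations of y under H0): p = 0.476709.
Step 5: alpha = 0.05. fail to reject H0.

tau_b = -0.2222 (C=14, D=22), p = 0.476709, fail to reject H0.


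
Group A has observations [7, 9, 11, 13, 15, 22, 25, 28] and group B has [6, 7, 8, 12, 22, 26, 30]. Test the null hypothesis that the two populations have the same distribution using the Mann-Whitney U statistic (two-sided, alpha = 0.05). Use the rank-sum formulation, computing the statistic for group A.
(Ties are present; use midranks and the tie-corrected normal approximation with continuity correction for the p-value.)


Step 1: Combine and sort all 15 observations; assign midranks.
sorted (value, group): (6,Y), (7,X), (7,Y), (8,Y), (9,X), (11,X), (12,Y), (13,X), (15,X), (22,X), (22,Y), (25,X), (26,Y), (28,X), (30,Y)
ranks: 6->1, 7->2.5, 7->2.5, 8->4, 9->5, 11->6, 12->7, 13->8, 15->9, 22->10.5, 22->10.5, 25->12, 26->13, 28->14, 30->15
Step 2: Rank sum for X: R1 = 2.5 + 5 + 6 + 8 + 9 + 10.5 + 12 + 14 = 67.
Step 3: U_X = R1 - n1(n1+1)/2 = 67 - 8*9/2 = 67 - 36 = 31.
       U_Y = n1*n2 - U_X = 56 - 31 = 25.
Step 4: Ties are present, so use the tie-corrected normal approximation (with continuity correction) for the p-value.
Step 5: p-value = 0.771941; compare to alpha = 0.05. fail to reject H0.

U_X = 31, p = 0.771941, fail to reject H0 at alpha = 0.05.


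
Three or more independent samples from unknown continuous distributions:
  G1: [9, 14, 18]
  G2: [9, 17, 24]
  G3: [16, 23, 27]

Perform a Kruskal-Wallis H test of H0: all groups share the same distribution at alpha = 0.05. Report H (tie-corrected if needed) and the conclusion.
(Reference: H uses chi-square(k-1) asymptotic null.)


Step 1: Combine all N = 9 observations and assign midranks.
sorted (value, group, rank): (9,G1,1.5), (9,G2,1.5), (14,G1,3), (16,G3,4), (17,G2,5), (18,G1,6), (23,G3,7), (24,G2,8), (27,G3,9)
Step 2: Sum ranks within each group.
R_1 = 10.5 (n_1 = 3)
R_2 = 14.5 (n_2 = 3)
R_3 = 20 (n_3 = 3)
Step 3: H = 12/(N(N+1)) * sum(R_i^2/n_i) - 3(N+1)
     = 12/(9*10) * (10.5^2/3 + 14.5^2/3 + 20^2/3) - 3*10
     = 0.133333 * 240.167 - 30
     = 2.022222.
Step 4: Ties present; correction factor C = 1 - 6/(9^3 - 9) = 0.991667. Corrected H = 2.022222 / 0.991667 = 2.039216.
Step 5: Under H0, H ~ chi^2(2); p-value = 0.360736.
Step 6: alpha = 0.05. fail to reject H0.

H = 2.0392, df = 2, p = 0.360736, fail to reject H0.


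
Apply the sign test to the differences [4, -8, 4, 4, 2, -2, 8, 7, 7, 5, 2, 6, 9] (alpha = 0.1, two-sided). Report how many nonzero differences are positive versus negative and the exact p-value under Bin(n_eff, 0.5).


Step 1: Discard zero differences. Original n = 13; n_eff = number of nonzero differences = 13.
Nonzero differences (with sign): +4, -8, +4, +4, +2, -2, +8, +7, +7, +5, +2, +6, +9
Step 2: Count signs: positive = 11, negative = 2.
Step 3: Under H0: P(positive) = 0.5, so the number of positives S ~ Bin(13, 0.5).
Step 4: Two-sided exact p-value = sum of Bin(13,0.5) probabilities at or below the observed probability = 0.022461.
Step 5: alpha = 0.1. reject H0.

n_eff = 13, pos = 11, neg = 2, p = 0.022461, reject H0.


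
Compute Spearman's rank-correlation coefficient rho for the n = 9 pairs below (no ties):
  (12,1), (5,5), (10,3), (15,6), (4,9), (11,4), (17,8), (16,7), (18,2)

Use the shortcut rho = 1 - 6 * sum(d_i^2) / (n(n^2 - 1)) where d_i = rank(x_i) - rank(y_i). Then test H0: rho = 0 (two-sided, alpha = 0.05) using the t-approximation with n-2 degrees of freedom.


Step 1: Rank x and y separately (midranks; no ties here).
rank(x): 12->5, 5->2, 10->3, 15->6, 4->1, 11->4, 17->8, 16->7, 18->9
rank(y): 1->1, 5->5, 3->3, 6->6, 9->9, 4->4, 8->8, 7->7, 2->2
Step 2: d_i = R_x(i) - R_y(i); compute d_i^2.
  (5-1)^2=16, (2-5)^2=9, (3-3)^2=0, (6-6)^2=0, (1-9)^2=64, (4-4)^2=0, (8-8)^2=0, (7-7)^2=0, (9-2)^2=49
sum(d^2) = 138.
Step 3: rho = 1 - 6*138 / (9*(9^2 - 1)) = 1 - 828/720 = -0.150000.
Step 4: Under H0, t = rho * sqrt((n-2)/(1-rho^2)) = -0.4014 ~ t(7).
Step 5: Two-sided p-value from the t-distribution with 7 df = 0.700094.
Step 6: alpha = 0.05. fail to reject H0.

rho = -0.1500, p = 0.700094, fail to reject H0 at alpha = 0.05.


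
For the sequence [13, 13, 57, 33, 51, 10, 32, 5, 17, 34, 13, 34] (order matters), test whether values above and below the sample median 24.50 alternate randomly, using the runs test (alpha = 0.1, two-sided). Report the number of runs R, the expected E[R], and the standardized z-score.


Step 1: Compute median = 24.50; label A = above, B = below.
Labels in order: BBAAABABBABA  (n_A = 6, n_B = 6)
Step 2: Count runs R = 8.
Step 3: Under H0 (random ordering), E[R] = 2*n_A*n_B/(n_A+n_B) + 1 = 2*6*6/12 + 1 = 7.0000.
        Var[R] = 2*n_A*n_B*(2*n_A*n_B - n_A - n_B) / ((n_A+n_B)^2 * (n_A+n_B-1)) = 4320/1584 = 2.7273.
        SD[R] = 1.6514.
Step 4: Continuity-corrected z = (R - 0.5 - E[R]) / SD[R] = (8 - 0.5 - 7.0000) / 1.6514 = 0.3028.
Step 5: Two-sided p-value via normal approximation = 2*(1 - Phi(|z|)) = 0.762069.
Step 6: alpha = 0.1. fail to reject H0.

R = 8, z = 0.3028, p = 0.762069, fail to reject H0.


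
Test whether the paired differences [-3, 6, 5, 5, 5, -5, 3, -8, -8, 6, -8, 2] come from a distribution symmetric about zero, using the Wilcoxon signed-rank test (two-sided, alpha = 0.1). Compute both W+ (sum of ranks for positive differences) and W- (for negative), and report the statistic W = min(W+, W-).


Step 1: Drop any zero differences (none here) and take |d_i|.
|d| = [3, 6, 5, 5, 5, 5, 3, 8, 8, 6, 8, 2]
Step 2: Midrank |d_i| (ties get averaged ranks).
ranks: |3|->2.5, |6|->8.5, |5|->5.5, |5|->5.5, |5|->5.5, |5|->5.5, |3|->2.5, |8|->11, |8|->11, |6|->8.5, |8|->11, |2|->1
Step 3: Attach original signs; sum ranks with positive sign and with negative sign.
W+ = 8.5 + 5.5 + 5.5 + 5.5 + 2.5 + 8.5 + 1 = 37
W- = 2.5 + 5.5 + 11 + 11 + 11 = 41
(Check: W+ + W- = 78 should equal n(n+1)/2 = 78.)
Step 4: Test statistic W = min(W+, W-) = 37.
Step 5: Ties in |d|, so use the tie-corrected normal approximation.
        E[W] = n(n+1)/4 = 12*13/4 = 39.
        Tie groups: |d|=3 (t=2), |d|=5 (t=4), |d|=6 (t=2), |d|=8 (t=3); sum(t^3 - t) = 96.
        Var[W] = n(n+1)(2n+1)/24 - sum(t^3-t)/48 = 3900/24 - 96/48 = 160.5.
        z = (W - E[W]) / sqrt(Var[W]) = (37 - 39) / 12.6689 = -0.1579.
        Two-sided p = 2*Phi(z) = 0.874561.
Step 6: alpha = 0.1. fail to reject H0.

W+ = 37, W- = 41, W = min = 37, p = 0.874561, fail to reject H0.


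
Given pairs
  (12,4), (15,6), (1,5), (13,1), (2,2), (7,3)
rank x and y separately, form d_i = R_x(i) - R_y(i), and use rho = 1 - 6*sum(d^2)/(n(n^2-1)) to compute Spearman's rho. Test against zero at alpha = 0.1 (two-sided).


Step 1: Rank x and y separately (midranks; no ties here).
rank(x): 12->4, 15->6, 1->1, 13->5, 2->2, 7->3
rank(y): 4->4, 6->6, 5->5, 1->1, 2->2, 3->3
Step 2: d_i = R_x(i) - R_y(i); compute d_i^2.
  (4-4)^2=0, (6-6)^2=0, (1-5)^2=16, (5-1)^2=16, (2-2)^2=0, (3-3)^2=0
sum(d^2) = 32.
Step 3: rho = 1 - 6*32 / (6*(6^2 - 1)) = 1 - 192/210 = 0.085714.
Step 4: Under H0, t = rho * sqrt((n-2)/(1-rho^2)) = 0.1721 ~ t(4).
Step 5: Two-sided p-value from the t-distribution with 4 df = 0.871743.
Step 6: alpha = 0.1. fail to reject H0.

rho = 0.0857, p = 0.871743, fail to reject H0 at alpha = 0.1.


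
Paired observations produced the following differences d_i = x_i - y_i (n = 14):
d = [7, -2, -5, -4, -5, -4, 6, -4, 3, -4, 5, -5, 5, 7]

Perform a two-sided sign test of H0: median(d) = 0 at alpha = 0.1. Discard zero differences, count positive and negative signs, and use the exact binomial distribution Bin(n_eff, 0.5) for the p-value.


Step 1: Discard zero differences. Original n = 14; n_eff = number of nonzero differences = 14.
Nonzero differences (with sign): +7, -2, -5, -4, -5, -4, +6, -4, +3, -4, +5, -5, +5, +7
Step 2: Count signs: positive = 6, negative = 8.
Step 3: Under H0: P(positive) = 0.5, so the number of positives S ~ Bin(14, 0.5).
Step 4: Two-sided exact p-value = sum of Bin(14,0.5) probabilities at or below the observed probability = 0.790527.
Step 5: alpha = 0.1. fail to reject H0.

n_eff = 14, pos = 6, neg = 8, p = 0.790527, fail to reject H0.


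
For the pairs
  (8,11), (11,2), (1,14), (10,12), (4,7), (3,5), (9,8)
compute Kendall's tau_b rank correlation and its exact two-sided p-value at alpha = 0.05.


Step 1: Enumerate the 21 unordered pairs (i,j) with i<j and classify each by sign(x_j-x_i) * sign(y_j-y_i).
  (1,2):dx=+3,dy=-9->D; (1,3):dx=-7,dy=+3->D; (1,4):dx=+2,dy=+1->C; (1,5):dx=-4,dy=-4->C
  (1,6):dx=-5,dy=-6->C; (1,7):dx=+1,dy=-3->D; (2,3):dx=-10,dy=+12->D; (2,4):dx=-1,dy=+10->D
  (2,5):dx=-7,dy=+5->D; (2,6):dx=-8,dy=+3->D; (2,7):dx=-2,dy=+6->D; (3,4):dx=+9,dy=-2->D
  (3,5):dx=+3,dy=-7->D; (3,6):dx=+2,dy=-9->D; (3,7):dx=+8,dy=-6->D; (4,5):dx=-6,dy=-5->C
  (4,6):dx=-7,dy=-7->C; (4,7):dx=-1,dy=-4->C; (5,6):dx=-1,dy=-2->C; (5,7):dx=+5,dy=+1->C
  (6,7):dx=+6,dy=+3->C
Step 2: C = 9, D = 12, total pairs = 21.
Step 3: tau = (C - D)/(n(n-1)/2) = (9 - 12)/21 = -0.142857.
Step 4: Exact two-sided p-value (enumerate n! = 5040 permutations of y under H0): p = 0.772619.
Step 5: alpha = 0.05. fail to reject H0.

tau_b = -0.1429 (C=9, D=12), p = 0.772619, fail to reject H0.


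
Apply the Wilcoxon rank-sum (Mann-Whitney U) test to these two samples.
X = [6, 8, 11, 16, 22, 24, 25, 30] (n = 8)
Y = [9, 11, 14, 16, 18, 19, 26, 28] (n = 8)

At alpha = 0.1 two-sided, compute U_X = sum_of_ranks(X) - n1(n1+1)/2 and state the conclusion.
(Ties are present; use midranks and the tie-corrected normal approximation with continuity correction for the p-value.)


Step 1: Combine and sort all 16 observations; assign midranks.
sorted (value, group): (6,X), (8,X), (9,Y), (11,X), (11,Y), (14,Y), (16,X), (16,Y), (18,Y), (19,Y), (22,X), (24,X), (25,X), (26,Y), (28,Y), (30,X)
ranks: 6->1, 8->2, 9->3, 11->4.5, 11->4.5, 14->6, 16->7.5, 16->7.5, 18->9, 19->10, 22->11, 24->12, 25->13, 26->14, 28->15, 30->16
Step 2: Rank sum for X: R1 = 1 + 2 + 4.5 + 7.5 + 11 + 12 + 13 + 16 = 67.
Step 3: U_X = R1 - n1(n1+1)/2 = 67 - 8*9/2 = 67 - 36 = 31.
       U_Y = n1*n2 - U_X = 64 - 31 = 33.
Step 4: Ties are present, so use the tie-corrected normal approximation (with continuity correction) for the p-value.
Step 5: p-value = 0.958060; compare to alpha = 0.1. fail to reject H0.

U_X = 31, p = 0.958060, fail to reject H0 at alpha = 0.1.


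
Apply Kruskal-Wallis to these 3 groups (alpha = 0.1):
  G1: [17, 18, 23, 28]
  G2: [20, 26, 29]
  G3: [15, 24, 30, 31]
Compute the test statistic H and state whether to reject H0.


Step 1: Combine all N = 11 observations and assign midranks.
sorted (value, group, rank): (15,G3,1), (17,G1,2), (18,G1,3), (20,G2,4), (23,G1,5), (24,G3,6), (26,G2,7), (28,G1,8), (29,G2,9), (30,G3,10), (31,G3,11)
Step 2: Sum ranks within each group.
R_1 = 18 (n_1 = 4)
R_2 = 20 (n_2 = 3)
R_3 = 28 (n_3 = 4)
Step 3: H = 12/(N(N+1)) * sum(R_i^2/n_i) - 3(N+1)
     = 12/(11*12) * (18^2/4 + 20^2/3 + 28^2/4) - 3*12
     = 0.090909 * 410.333 - 36
     = 1.303030.
Step 4: No ties, so H is used without correction.
Step 5: Under H0, H ~ chi^2(2); p-value = 0.521255.
Step 6: alpha = 0.1. fail to reject H0.

H = 1.3030, df = 2, p = 0.521255, fail to reject H0.


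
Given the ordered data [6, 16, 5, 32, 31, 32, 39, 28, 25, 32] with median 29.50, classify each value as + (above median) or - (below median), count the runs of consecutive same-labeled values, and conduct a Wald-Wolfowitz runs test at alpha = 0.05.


Step 1: Compute median = 29.50; label A = above, B = below.
Labels in order: BBBAAAABBA  (n_A = 5, n_B = 5)
Step 2: Count runs R = 4.
Step 3: Under H0 (random ordering), E[R] = 2*n_A*n_B/(n_A+n_B) + 1 = 2*5*5/10 + 1 = 6.0000.
        Var[R] = 2*n_A*n_B*(2*n_A*n_B - n_A - n_B) / ((n_A+n_B)^2 * (n_A+n_B-1)) = 2000/900 = 2.2222.
        SD[R] = 1.4907.
Step 4: Continuity-corrected z = (R + 0.5 - E[R]) / SD[R] = (4 + 0.5 - 6.0000) / 1.4907 = -1.0062.
Step 5: Two-sided p-value via normal approximation = 2*(1 - Phi(|z|)) = 0.314305.
Step 6: alpha = 0.05. fail to reject H0.

R = 4, z = -1.0062, p = 0.314305, fail to reject H0.


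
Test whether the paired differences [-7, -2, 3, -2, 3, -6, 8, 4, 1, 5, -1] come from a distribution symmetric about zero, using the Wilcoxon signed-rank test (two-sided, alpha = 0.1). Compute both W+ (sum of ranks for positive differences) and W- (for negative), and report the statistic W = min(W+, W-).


Step 1: Drop any zero differences (none here) and take |d_i|.
|d| = [7, 2, 3, 2, 3, 6, 8, 4, 1, 5, 1]
Step 2: Midrank |d_i| (ties get averaged ranks).
ranks: |7|->10, |2|->3.5, |3|->5.5, |2|->3.5, |3|->5.5, |6|->9, |8|->11, |4|->7, |1|->1.5, |5|->8, |1|->1.5
Step 3: Attach original signs; sum ranks with positive sign and with negative sign.
W+ = 5.5 + 5.5 + 11 + 7 + 1.5 + 8 = 38.5
W- = 10 + 3.5 + 3.5 + 9 + 1.5 = 27.5
(Check: W+ + W- = 66 should equal n(n+1)/2 = 66.)
Step 4: Test statistic W = min(W+, W-) = 27.5.
Step 5: Ties in |d|, so use the tie-corrected normal approximation.
        E[W] = n(n+1)/4 = 11*12/4 = 33.
        Tie groups: |d|=1 (t=2), |d|=2 (t=2), |d|=3 (t=2); sum(t^3 - t) = 18.
        Var[W] = n(n+1)(2n+1)/24 - sum(t^3-t)/48 = 3036/24 - 18/48 = 126.125.
        z = (W - E[W]) / sqrt(Var[W]) = (27.5 - 33) / 11.2305 = -0.4897.
        Two-sided p = 2*Phi(z) = 0.624321.
Step 6: alpha = 0.1. fail to reject H0.

W+ = 38.5, W- = 27.5, W = min = 27.5, p = 0.624321, fail to reject H0.


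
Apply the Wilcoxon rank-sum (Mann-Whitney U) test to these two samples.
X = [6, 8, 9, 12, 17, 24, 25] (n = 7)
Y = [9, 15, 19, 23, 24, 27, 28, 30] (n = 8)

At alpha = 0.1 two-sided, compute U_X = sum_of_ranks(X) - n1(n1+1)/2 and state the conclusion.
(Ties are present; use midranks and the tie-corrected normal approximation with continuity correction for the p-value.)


Step 1: Combine and sort all 15 observations; assign midranks.
sorted (value, group): (6,X), (8,X), (9,X), (9,Y), (12,X), (15,Y), (17,X), (19,Y), (23,Y), (24,X), (24,Y), (25,X), (27,Y), (28,Y), (30,Y)
ranks: 6->1, 8->2, 9->3.5, 9->3.5, 12->5, 15->6, 17->7, 19->8, 23->9, 24->10.5, 24->10.5, 25->12, 27->13, 28->14, 30->15
Step 2: Rank sum for X: R1 = 1 + 2 + 3.5 + 5 + 7 + 10.5 + 12 = 41.
Step 3: U_X = R1 - n1(n1+1)/2 = 41 - 7*8/2 = 41 - 28 = 13.
       U_Y = n1*n2 - U_X = 56 - 13 = 43.
Step 4: Ties are present, so use the tie-corrected normal approximation (with continuity correction) for the p-value.
Step 5: p-value = 0.092753; compare to alpha = 0.1. reject H0.

U_X = 13, p = 0.092753, reject H0 at alpha = 0.1.


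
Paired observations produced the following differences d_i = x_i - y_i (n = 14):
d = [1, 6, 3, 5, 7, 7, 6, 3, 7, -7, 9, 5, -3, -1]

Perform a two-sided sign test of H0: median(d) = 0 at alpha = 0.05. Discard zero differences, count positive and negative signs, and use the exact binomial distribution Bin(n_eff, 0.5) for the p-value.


Step 1: Discard zero differences. Original n = 14; n_eff = number of nonzero differences = 14.
Nonzero differences (with sign): +1, +6, +3, +5, +7, +7, +6, +3, +7, -7, +9, +5, -3, -1
Step 2: Count signs: positive = 11, negative = 3.
Step 3: Under H0: P(positive) = 0.5, so the number of positives S ~ Bin(14, 0.5).
Step 4: Two-sided exact p-value = sum of Bin(14,0.5) probabilities at or below the observed probability = 0.057373.
Step 5: alpha = 0.05. fail to reject H0.

n_eff = 14, pos = 11, neg = 3, p = 0.057373, fail to reject H0.


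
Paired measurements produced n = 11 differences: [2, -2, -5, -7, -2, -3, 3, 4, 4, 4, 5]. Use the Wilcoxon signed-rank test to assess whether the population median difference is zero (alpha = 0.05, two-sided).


Step 1: Drop any zero differences (none here) and take |d_i|.
|d| = [2, 2, 5, 7, 2, 3, 3, 4, 4, 4, 5]
Step 2: Midrank |d_i| (ties get averaged ranks).
ranks: |2|->2, |2|->2, |5|->9.5, |7|->11, |2|->2, |3|->4.5, |3|->4.5, |4|->7, |4|->7, |4|->7, |5|->9.5
Step 3: Attach original signs; sum ranks with positive sign and with negative sign.
W+ = 2 + 4.5 + 7 + 7 + 7 + 9.5 = 37
W- = 2 + 9.5 + 11 + 2 + 4.5 = 29
(Check: W+ + W- = 66 should equal n(n+1)/2 = 66.)
Step 4: Test statistic W = min(W+, W-) = 29.
Step 5: Ties in |d|, so use the tie-corrected normal approximation.
        E[W] = n(n+1)/4 = 11*12/4 = 33.
        Tie groups: |d|=2 (t=3), |d|=3 (t=2), |d|=4 (t=3), |d|=5 (t=2); sum(t^3 - t) = 60.
        Var[W] = n(n+1)(2n+1)/24 - sum(t^3-t)/48 = 3036/24 - 60/48 = 125.25.
        z = (W - E[W]) / sqrt(Var[W]) = (29 - 33) / 11.1915 = -0.3574.
        Two-sided p = 2*Phi(z) = 0.720782.
Step 6: alpha = 0.05. fail to reject H0.

W+ = 37, W- = 29, W = min = 29, p = 0.720782, fail to reject H0.


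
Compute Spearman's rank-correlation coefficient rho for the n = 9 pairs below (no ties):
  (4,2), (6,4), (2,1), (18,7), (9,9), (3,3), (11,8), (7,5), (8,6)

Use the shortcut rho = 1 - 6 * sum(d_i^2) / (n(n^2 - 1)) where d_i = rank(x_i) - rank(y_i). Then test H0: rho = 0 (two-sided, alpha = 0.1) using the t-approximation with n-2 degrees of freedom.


Step 1: Rank x and y separately (midranks; no ties here).
rank(x): 4->3, 6->4, 2->1, 18->9, 9->7, 3->2, 11->8, 7->5, 8->6
rank(y): 2->2, 4->4, 1->1, 7->7, 9->9, 3->3, 8->8, 5->5, 6->6
Step 2: d_i = R_x(i) - R_y(i); compute d_i^2.
  (3-2)^2=1, (4-4)^2=0, (1-1)^2=0, (9-7)^2=4, (7-9)^2=4, (2-3)^2=1, (8-8)^2=0, (5-5)^2=0, (6-6)^2=0
sum(d^2) = 10.
Step 3: rho = 1 - 6*10 / (9*(9^2 - 1)) = 1 - 60/720 = 0.916667.
Step 4: Under H0, t = rho * sqrt((n-2)/(1-rho^2)) = 6.0685 ~ t(7).
Step 5: Two-sided p-value from the t-distribution with 7 df = 0.000507.
Step 6: alpha = 0.1. reject H0.

rho = 0.9167, p = 0.000507, reject H0 at alpha = 0.1.


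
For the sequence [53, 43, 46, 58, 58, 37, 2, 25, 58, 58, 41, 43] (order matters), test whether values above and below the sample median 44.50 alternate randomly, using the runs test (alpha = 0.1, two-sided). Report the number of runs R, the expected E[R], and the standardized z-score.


Step 1: Compute median = 44.50; label A = above, B = below.
Labels in order: ABAAABBBAABB  (n_A = 6, n_B = 6)
Step 2: Count runs R = 6.
Step 3: Under H0 (random ordering), E[R] = 2*n_A*n_B/(n_A+n_B) + 1 = 2*6*6/12 + 1 = 7.0000.
        Var[R] = 2*n_A*n_B*(2*n_A*n_B - n_A - n_B) / ((n_A+n_B)^2 * (n_A+n_B-1)) = 4320/1584 = 2.7273.
        SD[R] = 1.6514.
Step 4: Continuity-corrected z = (R + 0.5 - E[R]) / SD[R] = (6 + 0.5 - 7.0000) / 1.6514 = -0.3028.
Step 5: Two-sided p-value via normal approximation = 2*(1 - Phi(|z|)) = 0.762069.
Step 6: alpha = 0.1. fail to reject H0.

R = 6, z = -0.3028, p = 0.762069, fail to reject H0.
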